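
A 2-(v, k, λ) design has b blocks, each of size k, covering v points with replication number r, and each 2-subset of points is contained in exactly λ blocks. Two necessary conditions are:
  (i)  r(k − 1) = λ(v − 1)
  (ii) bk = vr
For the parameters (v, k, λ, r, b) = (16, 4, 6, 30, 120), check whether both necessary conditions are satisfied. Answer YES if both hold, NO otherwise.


Condition (i): r(k − 1) = 30·3 = 90; λ(v − 1) = 6·15 = 90. Match? YES.
Condition (ii): bk = 120·4 = 480; vr = 16·30 = 480. Match? YES.
Both conditions hold? YES.

YES


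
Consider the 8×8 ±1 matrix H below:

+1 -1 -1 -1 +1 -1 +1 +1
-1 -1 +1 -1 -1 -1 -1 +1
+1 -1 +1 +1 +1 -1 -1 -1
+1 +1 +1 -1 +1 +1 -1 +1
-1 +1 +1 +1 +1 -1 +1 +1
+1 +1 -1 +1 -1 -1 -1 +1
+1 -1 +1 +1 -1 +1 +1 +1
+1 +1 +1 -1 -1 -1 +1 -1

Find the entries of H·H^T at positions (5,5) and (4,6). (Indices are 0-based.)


Row 4 of H: [-1, 1, 1, 1, 1, -1, 1, 1].
Row 5 of H: [1, 1, -1, 1, -1, -1, -1, 1].
Row 6 of H: [1, -1, 1, 1, -1, 1, 1, 1].
(H·H^T)[5][5] = Σ_j H[5][j]·H[5][j] = (1)² + (1)² + (-1)² + (1)² + (-1)² + (-1)² + (-1)² + (1)² = 1 + 1 + 1 + 1 + 1 + 1 + 1 + 1 = 8.
(H·H^T)[4][6] = Σ_j H[4][j]·H[6][j] = (-1)·(1) + (1)·(-1) + (1)·(1) + (1)·(1) + (1)·(-1) + (-1)·(1) + (1)·(1) + (1)·(1) = -1 + -1 + 1 + 1 + -1 + -1 + 1 + 1 = 0.
So rows 4 and 6 are orthogonal; the diagonal entry equals n = 8.

(5,5) entry = 8; (4,6) entry = 0.


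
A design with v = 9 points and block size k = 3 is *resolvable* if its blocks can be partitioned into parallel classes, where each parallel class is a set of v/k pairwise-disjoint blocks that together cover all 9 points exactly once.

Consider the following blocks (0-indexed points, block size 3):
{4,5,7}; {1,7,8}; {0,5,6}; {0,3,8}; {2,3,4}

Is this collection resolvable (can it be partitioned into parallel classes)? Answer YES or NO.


v = 9, block size k = 3, number of blocks = 5.
For resolvability, blocks must partition into parallel classes of size v/k = 3.
Total blocks must therefore be a multiple of 3: 5 = 3·1 + 2 ⇒ not divisible ✗.
Resolvable? NO.

NO


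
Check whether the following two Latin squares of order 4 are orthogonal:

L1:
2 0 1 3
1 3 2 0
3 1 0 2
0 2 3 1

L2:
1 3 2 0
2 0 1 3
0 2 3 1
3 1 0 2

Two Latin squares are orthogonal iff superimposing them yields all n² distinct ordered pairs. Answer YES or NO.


Form the n² = 16 superimposed pairs (L1[i][j], L2[i][j]), row by row (rows and columns indexed from 0):
row 0: (2,1) (0,3) (1,2) (3,0)
row 1: (1,2) (3,0) (2,1) (0,3)
row 2: (3,0) (1,2) (0,3) (2,1)
row 3: (0,3) (2,1) (3,0) (1,2)
Orthogonality requires all 16 pairs distinct.
But the pair (1,2) repeats: cell (0,2) has L1 = 1, L2 = 2, and cell (1,0) has L1 = 1, L2 = 2.
A repeated pair means some other pair never occurs (only 4 distinct pairs out of 16), so the squares are not orthogonal.
Conclusion: NO.

NO


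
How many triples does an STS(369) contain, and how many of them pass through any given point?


An STS(v) is a 2-(v, 3, 1) BIBD: block size k = 3, λ = 1.
Replication: r(k − 1) = λ(v − 1) ⇒ r·2 = 369 − 1 = 368 ⇒ r = 184.
Block count: bk = vr ⇒ b·3 = 369·184 = 67896 ⇒ b = 22632.

r = 184, b = 22632.


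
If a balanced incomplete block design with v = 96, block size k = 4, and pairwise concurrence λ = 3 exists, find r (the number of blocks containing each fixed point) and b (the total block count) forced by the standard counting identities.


Any 2-(v, k, λ) BIBD satisfies two necessary conditions:
  (i)  Each point sits in r blocks, and counting incidences through any fixed point gives r(k − 1) = λ(v − 1), so r = λ(v − 1)/(k − 1).
  (ii) Total incidences bk = vr, so b = vr/k.
Step 1: r = λ(v − 1)/(k − 1) = 3·(96 − 1)/(4 − 1) = 3·95/3 = 285/3 = 95.
Step 2: b = vr/k = 96·95/4 = 9120/4 = 2280.
Check integrality: r = 95 ∈ Z ✓, b = 2280 ∈ Z ✓.
(These identities are necessary conditions: they determine r and b for any design with these parameters, but do not by themselves prove that one exists.)

r = 95, b = 2280.


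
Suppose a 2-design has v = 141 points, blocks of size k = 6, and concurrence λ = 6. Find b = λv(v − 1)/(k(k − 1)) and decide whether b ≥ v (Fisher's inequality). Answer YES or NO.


b = λv(v − 1)/(k(k − 1)) = 6·141·140/(6·5) = 118440/30 = 3948.
Compare with v = 141: b ≥ v, so Fisher's inequality holds.

YES


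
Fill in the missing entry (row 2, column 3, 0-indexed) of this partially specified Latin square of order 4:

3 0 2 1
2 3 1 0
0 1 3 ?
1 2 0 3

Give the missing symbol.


Row 2 contains symbols [0, 1, 3] — missing [2].
Column 3 contains symbols [0, 1, 3] — missing [2].
The missing symbol must appear in both missing sets; intersection = [2].
Therefore the hidden value is 2.

Missing value = 2.


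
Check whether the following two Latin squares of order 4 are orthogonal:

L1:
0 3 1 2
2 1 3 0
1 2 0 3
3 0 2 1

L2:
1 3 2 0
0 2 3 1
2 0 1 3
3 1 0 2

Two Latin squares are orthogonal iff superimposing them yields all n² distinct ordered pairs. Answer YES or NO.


Form the n² = 16 superimposed pairs (L1[i][j], L2[i][j]), row by row (rows and columns indexed from 0):
row 0: (0,1) (3,3) (1,2) (2,0)
row 1: (2,0) (1,2) (3,3) (0,1)
row 2: (1,2) (2,0) (0,1) (3,3)
row 3: (3,3) (0,1) (2,0) (1,2)
Orthogonality requires all 16 pairs distinct.
But the pair (2,0) repeats: cell (0,3) has L1 = 2, L2 = 0, and cell (1,0) has L1 = 2, L2 = 0.
A repeated pair means some other pair never occurs (only 4 distinct pairs out of 16), so the squares are not orthogonal.
Conclusion: NO.

NO


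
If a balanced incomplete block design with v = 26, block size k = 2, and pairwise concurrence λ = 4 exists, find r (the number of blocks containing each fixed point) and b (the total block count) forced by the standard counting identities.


Any 2-(v, k, λ) BIBD satisfies two necessary conditions:
  (i)  Each point sits in r blocks, and counting incidences through any fixed point gives r(k − 1) = λ(v − 1), so r = λ(v − 1)/(k − 1).
  (ii) Total incidences bk = vr, so b = vr/k.
Step 1: r = λ(v − 1)/(k − 1) = 4·(26 − 1)/(2 − 1) = 4·25/1 = 100/1 = 100.
Step 2: b = vr/k = 26·100/2 = 2600/2 = 1300.
Check integrality: r = 100 ∈ Z ✓, b = 1300 ∈ Z ✓.
(These identities are necessary conditions: they determine r and b for any design with these parameters, but do not by themselves prove that one exists.)

r = 100, b = 1300.


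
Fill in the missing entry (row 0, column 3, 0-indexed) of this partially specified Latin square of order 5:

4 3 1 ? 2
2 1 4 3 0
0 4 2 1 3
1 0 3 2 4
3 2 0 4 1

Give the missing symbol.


Row 0 contains symbols [1, 2, 3, 4] — missing [0].
Column 3 contains symbols [1, 2, 3, 4] — missing [0].
The missing symbol must appear in both missing sets; intersection = [0].
Therefore the hidden value is 0.

Missing value = 0.


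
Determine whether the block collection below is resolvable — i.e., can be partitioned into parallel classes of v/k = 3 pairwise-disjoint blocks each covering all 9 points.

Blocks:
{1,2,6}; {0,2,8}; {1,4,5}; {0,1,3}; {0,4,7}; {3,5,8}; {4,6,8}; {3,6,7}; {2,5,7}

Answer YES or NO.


v = 9, block size k = 3, number of blocks = 9.
For resolvability, blocks must partition into parallel classes of size v/k = 3.
Total blocks must therefore be a multiple of 3: 9 = 3·3 + 0 ⇒ divisible ✓.
Greedy packing gives 3 candidate class(es). Each should be a full parallel class (size 3, covers all 9 points).
  Class 1 (3 blocks): {1,2,6}; {0,4,7}; {3,5,8}. Points covered: [0, 1, 2, 3, 4, 5, 6, 7, 8].
  Class 2 (3 blocks): {0,2,8}; {1,4,5}; {3,6,7}. Points covered: [0, 1, 2, 3, 4, 5, 6, 7, 8].
  Class 3 (3 blocks): {0,1,3}; {4,6,8}; {2,5,7}. Points covered: [0, 1, 2, 3, 4, 5, 6, 7, 8].
All classes full (size 3)? YES. All classes cover every point? YES.
Resolvable? YES.

YES


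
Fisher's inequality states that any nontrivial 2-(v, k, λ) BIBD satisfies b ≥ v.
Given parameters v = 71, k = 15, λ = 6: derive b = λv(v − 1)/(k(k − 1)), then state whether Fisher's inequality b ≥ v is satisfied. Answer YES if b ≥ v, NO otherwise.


r = λ(v − 1)/(k − 1) = 6·70/14 = 30.
b = vr/k = 71·30/15 = 142.
Fisher's inequality: b ≥ v ⇔ 142 ≥ 71? YES.

YES


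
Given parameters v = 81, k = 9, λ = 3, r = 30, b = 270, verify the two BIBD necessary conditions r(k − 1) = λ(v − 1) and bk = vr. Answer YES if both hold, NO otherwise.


Condition (i): r(k − 1) = 30·8 = 240; λ(v − 1) = 3·80 = 240. Match? YES.
Condition (ii): bk = 270·9 = 2430; vr = 81·30 = 2430. Match? YES.
Both conditions hold? YES.

YES


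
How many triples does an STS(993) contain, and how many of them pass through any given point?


An STS(v) is a 2-(v, 3, 1) BIBD: block size k = 3, λ = 1.
Replication: r(k − 1) = λ(v − 1) ⇒ r·2 = 993 − 1 = 992 ⇒ r = 496.
Block count: b = v(v − 1)/6 = 993·992/6 = 985056/6 = 164176.

r = 496, b = 164176.


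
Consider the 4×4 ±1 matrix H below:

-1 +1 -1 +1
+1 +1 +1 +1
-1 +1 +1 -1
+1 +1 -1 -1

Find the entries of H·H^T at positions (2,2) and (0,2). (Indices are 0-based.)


Row 0 of H: [-1, 1, -1, 1].
Row 2 of H: [-1, 1, 1, -1].
(H·H^T)[2][2] = Σ_j H[2][j]·H[2][j] = (-1)² + (1)² + (1)² + (-1)² = 1 + 1 + 1 + 1 = 4.
(H·H^T)[0][2] = Σ_j H[0][j]·H[2][j] = (-1)·(-1) + (1)·(1) + (-1)·(1) + (1)·(-1) = 1 + 1 + -1 + -1 = 0.
So rows 0 and 2 are orthogonal; the diagonal entry equals n = 4.

(2,2) entry = 4; (0,2) entry = 0.


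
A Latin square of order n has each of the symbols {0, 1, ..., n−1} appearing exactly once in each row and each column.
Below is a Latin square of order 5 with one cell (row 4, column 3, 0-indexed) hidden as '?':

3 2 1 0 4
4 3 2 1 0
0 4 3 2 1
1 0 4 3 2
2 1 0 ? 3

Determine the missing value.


Row 4 contains symbols [0, 1, 2, 3] — missing [4].
Column 3 contains symbols [0, 1, 2, 3] — missing [4].
The missing symbol must appear in both missing sets; intersection = [4].
Therefore the hidden value is 4.

Missing value = 4.


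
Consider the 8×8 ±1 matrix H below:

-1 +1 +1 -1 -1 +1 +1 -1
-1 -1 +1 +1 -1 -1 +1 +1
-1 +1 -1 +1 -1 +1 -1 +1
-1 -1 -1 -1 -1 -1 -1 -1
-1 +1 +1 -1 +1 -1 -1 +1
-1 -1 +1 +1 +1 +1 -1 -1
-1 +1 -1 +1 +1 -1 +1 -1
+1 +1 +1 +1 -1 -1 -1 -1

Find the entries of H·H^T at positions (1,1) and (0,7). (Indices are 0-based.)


Row 0 of H: [-1, 1, 1, -1, -1, 1, 1, -1].
Row 1 of H: [-1, -1, 1, 1, -1, -1, 1, 1].
Row 7 of H: [1, 1, 1, 1, -1, -1, -1, -1].
(H·H^T)[1][1] = Σ_j H[1][j]·H[1][j] = (-1)² + (-1)² + (1)² + (1)² + (-1)² + (-1)² + (1)² + (1)² = 1 + 1 + 1 + 1 + 1 + 1 + 1 + 1 = 8.
(H·H^T)[0][7] = Σ_j H[0][j]·H[7][j] = (-1)·(1) + (1)·(1) + (1)·(1) + (-1)·(1) + (-1)·(-1) + (1)·(-1) + (1)·(-1) + (-1)·(-1) = -1 + 1 + 1 + -1 + 1 + -1 + -1 + 1 = 0.
So rows 0 and 7 are orthogonal; the diagonal entry equals n = 8.

(1,1) entry = 8; (0,7) entry = 0.


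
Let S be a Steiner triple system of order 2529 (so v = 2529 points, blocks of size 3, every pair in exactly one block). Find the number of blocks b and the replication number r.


An STS(v) is a 2-(v, 3, 1) BIBD: block size k = 3, λ = 1.
Replication: r(k − 1) = λ(v − 1) ⇒ r·2 = 2529 − 1 = 2528 ⇒ r = 1264.
Block count: b = v(v − 1)/6 = 2529·2528/6 = 6393312/6 = 1065552.
(Check via bk = vr: 1065552·3 = 3196656 = 2529·1264 = 3196656 ✓.)

r = 1264, b = 1065552.


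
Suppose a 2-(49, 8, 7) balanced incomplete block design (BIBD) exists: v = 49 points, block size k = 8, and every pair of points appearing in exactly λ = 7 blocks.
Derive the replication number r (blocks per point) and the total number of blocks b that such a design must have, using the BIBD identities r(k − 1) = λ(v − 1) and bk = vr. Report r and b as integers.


Any 2-(v, k, λ) BIBD satisfies two necessary conditions:
  (i)  Each point sits in r blocks, and counting incidences through any fixed point gives r(k − 1) = λ(v − 1), so r = λ(v − 1)/(k − 1).
  (ii) Total incidences bk = vr, so b = vr/k.
Step 1: r = λ(v − 1)/(k − 1) = 7·(49 − 1)/(8 − 1) = 7·48/7 = 336/7 = 48.
Step 2: b = vr/k = 49·48/8 = 2352/8 = 294.
Check integrality: r = 48 ∈ Z ✓, b = 294 ∈ Z ✓.
(These identities are necessary conditions: they determine r and b for any design with these parameters, but do not by themselves prove that one exists.)

r = 48, b = 294.


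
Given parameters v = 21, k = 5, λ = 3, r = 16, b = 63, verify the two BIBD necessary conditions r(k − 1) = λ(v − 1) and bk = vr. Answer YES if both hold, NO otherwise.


Condition (i): r(k − 1) = 16·4 = 64; λ(v − 1) = 3·20 = 60. Match? NO.
Condition (ii): bk = 63·5 = 315; vr = 21·16 = 336. Match? NO.
Both conditions hold? NO.

NO


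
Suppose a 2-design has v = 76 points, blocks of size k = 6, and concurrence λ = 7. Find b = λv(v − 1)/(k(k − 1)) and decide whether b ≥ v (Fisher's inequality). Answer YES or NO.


b = λv(v − 1)/(k(k − 1)) = 7·76·75/(6·5) = 39900/30 = 1330.
Compare with v = 76: b ≥ v, so Fisher's inequality holds.

YES


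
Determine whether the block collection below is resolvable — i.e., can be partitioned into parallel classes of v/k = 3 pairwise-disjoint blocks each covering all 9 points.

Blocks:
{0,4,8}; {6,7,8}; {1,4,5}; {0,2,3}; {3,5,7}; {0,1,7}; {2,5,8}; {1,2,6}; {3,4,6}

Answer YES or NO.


v = 9, block size k = 3, number of blocks = 9.
For resolvability, blocks must partition into parallel classes of size v/k = 3.
Total blocks must therefore be a multiple of 3: 9 = 3·3 + 0 ⇒ divisible ✓.
Greedy packing gives 3 candidate class(es). Each should be a full parallel class (size 3, covers all 9 points).
  Class 1 (3 blocks): {0,4,8}; {3,5,7}; {1,2,6}. Points covered: [0, 1, 2, 3, 4, 5, 6, 7, 8].
  Class 2 (3 blocks): {6,7,8}; {1,4,5}; {0,2,3}. Points covered: [0, 1, 2, 3, 4, 5, 6, 7, 8].
  Class 3 (3 blocks): {0,1,7}; {2,5,8}; {3,4,6}. Points covered: [0, 1, 2, 3, 4, 5, 6, 7, 8].
All classes full (size 3)? YES. All classes cover every point? YES.
Resolvable? YES.

YES


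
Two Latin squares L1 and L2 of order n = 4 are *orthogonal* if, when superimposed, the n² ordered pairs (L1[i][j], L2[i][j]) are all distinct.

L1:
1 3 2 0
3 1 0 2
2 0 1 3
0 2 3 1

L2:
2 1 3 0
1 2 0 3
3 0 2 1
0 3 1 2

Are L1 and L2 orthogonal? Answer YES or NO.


Form the n² = 16 superimposed pairs (L1[i][j], L2[i][j]), row by row (rows and columns indexed from 0):
row 0: (1,2) (3,1) (2,3) (0,0)
row 1: (3,1) (1,2) (0,0) (2,3)
row 2: (2,3) (0,0) (1,2) (3,1)
row 3: (0,0) (2,3) (3,1) (1,2)
Orthogonality requires all 16 pairs distinct.
But the pair (3,1) repeats: cell (0,1) has L1 = 3, L2 = 1, and cell (1,0) has L1 = 3, L2 = 1.
A repeated pair means some other pair never occurs (only 4 distinct pairs out of 16), so the squares are not orthogonal.
Conclusion: NO.

NO


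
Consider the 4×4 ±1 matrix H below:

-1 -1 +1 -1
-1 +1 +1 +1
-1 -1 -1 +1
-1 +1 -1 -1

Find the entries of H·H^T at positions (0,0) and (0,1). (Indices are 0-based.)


Row 0 of H: [-1, -1, 1, -1].
Row 1 of H: [-1, 1, 1, 1].
(H·H^T)[0][0] = Σ_j H[0][j]·H[0][j] = (-1)² + (-1)² + (1)² + (-1)² = 1 + 1 + 1 + 1 = 4.
(H·H^T)[0][1] = Σ_j H[0][j]·H[1][j] = (-1)·(-1) + (-1)·(1) + (1)·(1) + (-1)·(1) = 1 + -1 + 1 + -1 = 0.
So rows 0 and 1 are orthogonal; the diagonal entry equals n = 4.

(0,0) entry = 4; (0,1) entry = 0.


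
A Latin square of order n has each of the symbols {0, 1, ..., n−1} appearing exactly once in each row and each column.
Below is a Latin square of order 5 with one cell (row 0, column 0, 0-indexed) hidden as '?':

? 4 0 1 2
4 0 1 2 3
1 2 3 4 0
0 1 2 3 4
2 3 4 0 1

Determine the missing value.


Row 0 contains symbols [0, 1, 2, 4] — missing [3].
Column 0 contains symbols [0, 1, 2, 4] — missing [3].
The missing symbol must appear in both missing sets; intersection = [3].
Therefore the hidden value is 3.

Missing value = 3.


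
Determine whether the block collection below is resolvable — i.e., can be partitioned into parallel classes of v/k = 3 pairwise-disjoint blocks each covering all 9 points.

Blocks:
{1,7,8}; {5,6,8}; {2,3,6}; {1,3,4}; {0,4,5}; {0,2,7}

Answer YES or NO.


v = 9, block size k = 3, number of blocks = 6.
For resolvability, blocks must partition into parallel classes of size v/k = 3.
Total blocks must therefore be a multiple of 3: 6 = 3·2 + 0 ⇒ divisible ✓.
Greedy packing gives 2 candidate class(es). Each should be a full parallel class (size 3, covers all 9 points).
  Class 1 (3 blocks): {1,7,8}; {2,3,6}; {0,4,5}. Points covered: [0, 1, 2, 3, 4, 5, 6, 7, 8].
  Class 2 (3 blocks): {5,6,8}; {1,3,4}; {0,2,7}. Points covered: [0, 1, 2, 3, 4, 5, 6, 7, 8].
All classes full (size 3)? YES. All classes cover every point? YES.
Resolvable? YES.

YES


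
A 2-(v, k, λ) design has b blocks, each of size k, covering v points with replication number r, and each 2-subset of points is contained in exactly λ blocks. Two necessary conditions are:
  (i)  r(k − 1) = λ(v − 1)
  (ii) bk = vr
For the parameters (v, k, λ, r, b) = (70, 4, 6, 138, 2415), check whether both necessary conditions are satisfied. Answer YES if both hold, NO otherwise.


Condition (i): r(k − 1) = 138·3 = 414; λ(v − 1) = 6·69 = 414. Match? YES.
Condition (ii): bk = 2415·4 = 9660; vr = 70·138 = 9660. Match? YES.
Both conditions hold? YES.

YES


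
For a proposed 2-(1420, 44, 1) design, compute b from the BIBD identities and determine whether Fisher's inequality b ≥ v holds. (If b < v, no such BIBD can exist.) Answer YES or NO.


b = λv(v − 1)/(k(k − 1)) = 1·1420·1419/(44·43) = 2014980/1892 = 1065.
Compare with v = 1420: b < v, so Fisher's inequality fails.

NO


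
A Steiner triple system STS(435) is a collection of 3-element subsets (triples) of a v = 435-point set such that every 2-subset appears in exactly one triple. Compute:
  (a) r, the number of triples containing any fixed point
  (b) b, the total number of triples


An STS(v) is a 2-(v, 3, 1) BIBD: block size k = 3, λ = 1.
Replication: r(k − 1) = λ(v − 1) ⇒ r·2 = 435 − 1 = 434 ⇒ r = 217.
Block count: b = v(v − 1)/6 = 435·434/6 = 188790/6 = 31465.
(Check via bk = vr: 31465·3 = 94395 = 435·217 = 94395 ✓.)

r = 217, b = 31465.


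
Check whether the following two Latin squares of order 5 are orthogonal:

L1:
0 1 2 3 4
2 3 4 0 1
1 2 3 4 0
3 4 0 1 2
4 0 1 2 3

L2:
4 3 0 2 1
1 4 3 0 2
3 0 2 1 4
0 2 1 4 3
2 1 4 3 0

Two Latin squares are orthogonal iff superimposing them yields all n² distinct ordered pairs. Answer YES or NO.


Form the n² = 25 superimposed pairs (L1[i][j], L2[i][j]), row by row (rows and columns indexed from 0):
row 0: (0,4) (1,3) (2,0) (3,2) (4,1)
row 1: (2,1) (3,4) (4,3) (0,0) (1,2)
row 2: (1,3) (2,0) (3,2) (4,1) (0,4)
row 3: (3,0) (4,2) (0,1) (1,4) (2,3)
row 4: (4,2) (0,1) (1,4) (2,3) (3,0)
Orthogonality requires all 25 pairs distinct.
But the pair (1,3) repeats: cell (0,1) has L1 = 1, L2 = 3, and cell (2,0) has L1 = 1, L2 = 3.
A repeated pair means some other pair never occurs (only 15 distinct pairs out of 25), so the squares are not orthogonal.
Conclusion: NO.

NO


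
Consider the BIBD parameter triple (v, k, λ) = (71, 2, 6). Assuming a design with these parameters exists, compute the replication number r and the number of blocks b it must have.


Any 2-(v, k, λ) BIBD satisfies two necessary conditions:
  (i)  Each point sits in r blocks, and counting incidences through any fixed point gives r(k − 1) = λ(v − 1), so r = λ(v − 1)/(k − 1).
  (ii) Total incidences bk = vr, so b = vr/k.
Step 1: r = λ(v − 1)/(k − 1) = 6·(71 − 1)/(2 − 1) = 6·70/1 = 420/1 = 420.
Step 2: b = vr/k = 71·420/2 = 29820/2 = 14910.
Check integrality: r = 420 ∈ Z ✓, b = 14910 ∈ Z ✓.
(These identities are necessary conditions: they determine r and b for any design with these parameters, but do not by themselves prove that one exists.)

r = 420, b = 14910.


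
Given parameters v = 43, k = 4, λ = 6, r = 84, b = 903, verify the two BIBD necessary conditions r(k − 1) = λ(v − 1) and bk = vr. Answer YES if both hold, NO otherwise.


Condition (i): r(k − 1) = 84·3 = 252; λ(v − 1) = 6·42 = 252. Match? YES.
Condition (ii): bk = 903·4 = 3612; vr = 43·84 = 3612. Match? YES.
Both conditions hold? YES.

YES


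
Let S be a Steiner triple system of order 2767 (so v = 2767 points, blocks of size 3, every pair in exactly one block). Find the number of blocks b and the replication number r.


An STS(v) is a 2-(v, 3, 1) BIBD: block size k = 3, λ = 1.
Replication: r(k − 1) = λ(v − 1) ⇒ r·2 = 2767 − 1 = 2766 ⇒ r = 1383.
Block count: bk = vr ⇒ b·3 = 2767·1383 = 3826761 ⇒ b = 1275587.

r = 1383, b = 1275587.


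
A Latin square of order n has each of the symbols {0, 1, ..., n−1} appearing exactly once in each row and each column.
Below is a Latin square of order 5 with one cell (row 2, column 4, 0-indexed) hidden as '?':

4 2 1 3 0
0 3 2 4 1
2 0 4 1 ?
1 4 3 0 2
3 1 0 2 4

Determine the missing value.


Row 2 contains symbols [0, 1, 2, 4] — missing [3].
Column 4 contains symbols [0, 1, 2, 4] — missing [3].
The missing symbol must appear in both missing sets; intersection = [3].
Therefore the hidden value is 3.

Missing value = 3.


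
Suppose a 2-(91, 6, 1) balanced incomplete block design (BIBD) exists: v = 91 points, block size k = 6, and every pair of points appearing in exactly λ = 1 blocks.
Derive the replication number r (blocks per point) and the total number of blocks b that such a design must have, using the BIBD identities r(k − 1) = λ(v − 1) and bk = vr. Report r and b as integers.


Any 2-(v, k, λ) BIBD satisfies two necessary conditions:
  (i)  Each point sits in r blocks, and counting incidences through any fixed point gives r(k − 1) = λ(v − 1), so r = λ(v − 1)/(k − 1).
  (ii) Total incidences bk = vr, so b = vr/k.
Step 1: r = λ(v − 1)/(k − 1) = 1·(91 − 1)/(6 − 1) = 1·90/5 = 90/5 = 18.
Step 2: b = vr/k = 91·18/6 = 1638/6 = 273.
Check integrality: r = 18 ∈ Z ✓, b = 273 ∈ Z ✓.
(These identities are necessary conditions: they determine r and b for any design with these parameters, but do not by themselves prove that one exists.)

r = 18, b = 273.


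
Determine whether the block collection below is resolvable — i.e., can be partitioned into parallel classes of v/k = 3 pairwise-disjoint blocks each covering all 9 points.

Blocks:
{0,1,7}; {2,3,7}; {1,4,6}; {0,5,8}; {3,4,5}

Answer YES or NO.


v = 9, block size k = 3, number of blocks = 5.
For resolvability, blocks must partition into parallel classes of size v/k = 3.
Total blocks must therefore be a multiple of 3: 5 = 3·1 + 2 ⇒ not divisible ✗.
Resolvable? NO.

NO


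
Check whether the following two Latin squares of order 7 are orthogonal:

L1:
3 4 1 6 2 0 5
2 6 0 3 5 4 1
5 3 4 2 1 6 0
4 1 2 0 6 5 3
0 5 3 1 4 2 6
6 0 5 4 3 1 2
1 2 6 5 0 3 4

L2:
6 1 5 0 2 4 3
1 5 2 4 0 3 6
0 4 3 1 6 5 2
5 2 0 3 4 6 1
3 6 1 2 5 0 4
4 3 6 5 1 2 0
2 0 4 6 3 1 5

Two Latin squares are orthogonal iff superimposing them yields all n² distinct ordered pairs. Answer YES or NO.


Form the n² = 49 superimposed pairs (L1[i][j], L2[i][j]), row by row (rows and columns indexed from 0):
row 0: (3,6) (4,1) (1,5) (6,0) (2,2) (0,4) (5,3)
row 1: (2,1) (6,5) (0,2) (3,4) (5,0) (4,3) (1,6)
row 2: (5,0) (3,4) (4,3) (2,1) (1,6) (6,5) (0,2)
row 3: (4,5) (1,2) (2,0) (0,3) (6,4) (5,6) (3,1)
row 4: (0,3) (5,6) (3,1) (1,2) (4,5) (2,0) (6,4)
row 5: (6,4) (0,3) (5,6) (4,5) (3,1) (1,2) (2,0)
row 6: (1,2) (2,0) (6,4) (5,6) (0,3) (3,1) (4,5)
Orthogonality requires all 49 pairs distinct.
But the pair (5,0) repeats: cell (1,4) has L1 = 5, L2 = 0, and cell (2,0) has L1 = 5, L2 = 0.
A repeated pair means some other pair never occurs (only 21 distinct pairs out of 49), so the squares are not orthogonal.
Conclusion: NO.

NO


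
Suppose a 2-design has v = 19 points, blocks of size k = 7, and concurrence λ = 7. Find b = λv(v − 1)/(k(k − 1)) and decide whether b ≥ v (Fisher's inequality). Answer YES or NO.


r = λ(v − 1)/(k − 1) = 7·18/6 = 21.
b = vr/k = 19·21/7 = 57.
Fisher's inequality: b ≥ v ⇔ 57 ≥ 19? YES.

YES


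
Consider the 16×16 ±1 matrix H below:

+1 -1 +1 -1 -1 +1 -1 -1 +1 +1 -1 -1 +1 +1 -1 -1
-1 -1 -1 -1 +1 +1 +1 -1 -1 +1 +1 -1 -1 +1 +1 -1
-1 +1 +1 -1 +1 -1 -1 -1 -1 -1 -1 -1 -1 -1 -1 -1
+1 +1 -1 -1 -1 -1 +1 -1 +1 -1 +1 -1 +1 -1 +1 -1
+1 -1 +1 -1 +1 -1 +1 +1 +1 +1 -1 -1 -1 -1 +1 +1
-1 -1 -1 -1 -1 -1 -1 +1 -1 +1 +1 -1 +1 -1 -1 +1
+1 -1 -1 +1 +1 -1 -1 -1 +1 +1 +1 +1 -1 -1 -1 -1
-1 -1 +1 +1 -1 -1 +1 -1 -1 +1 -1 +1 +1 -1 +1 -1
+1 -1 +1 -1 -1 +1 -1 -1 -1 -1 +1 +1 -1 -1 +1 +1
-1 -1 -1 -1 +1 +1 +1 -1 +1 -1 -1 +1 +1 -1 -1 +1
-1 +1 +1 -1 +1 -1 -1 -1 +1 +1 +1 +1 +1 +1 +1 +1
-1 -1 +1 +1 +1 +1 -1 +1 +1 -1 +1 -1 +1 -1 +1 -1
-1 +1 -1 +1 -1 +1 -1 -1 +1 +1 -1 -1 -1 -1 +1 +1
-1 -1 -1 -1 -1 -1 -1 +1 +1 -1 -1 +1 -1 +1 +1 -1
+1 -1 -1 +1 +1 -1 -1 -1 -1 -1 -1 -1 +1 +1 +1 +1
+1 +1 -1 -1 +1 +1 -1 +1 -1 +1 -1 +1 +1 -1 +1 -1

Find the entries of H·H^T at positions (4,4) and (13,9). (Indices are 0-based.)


Row 4 of H: [1, -1, 1, -1, 1, -1, 1, 1, 1, 1, -1, -1, -1, -1, 1, 1].
Row 9 of H: [-1, -1, -1, -1, 1, 1, 1, -1, 1, -1, -1, 1, 1, -1, -1, 1].
Row 13 of H: [-1, -1, -1, -1, -1, -1, -1, 1, 1, -1, -1, 1, -1, 1, 1, -1].
(H·H^T)[4][4] = Σ_j H[4][j]·H[4][j] = (1)² + (-1)² + (1)² + (-1)² + (1)² + (-1)² + (1)² + (1)² + (1)² + (1)² + (-1)² + (-1)² + (-1)² + (-1)² + (1)² + (1)² = 1 + 1 + 1 + 1 + 1 + 1 + 1 + 1 + 1 + 1 + 1 + 1 + 1 + 1 + 1 + 1 = 16.
(H·H^T)[13][9] = Σ_j H[13][j]·H[9][j] = (-1)·(-1) + (-1)·(-1) + (-1)·(-1) + (-1)·(-1) + (-1)·(1) + (-1)·(1) + (-1)·(1) + (1)·(-1) + (1)·(1) + (-1)·(-1) + (-1)·(-1) + (1)·(1) + (-1)·(1) + (1)·(-1) + (1)·(-1) + (-1)·(1) = 1 + 1 + 1 + 1 + -1 + -1 + -1 + -1 + 1 + 1 + 1 + 1 + -1 + -1 + -1 + -1 = 0.
So rows 13 and 9 are orthogonal; the diagonal entry equals n = 16.

(4,4) entry = 16; (13,9) entry = 0.


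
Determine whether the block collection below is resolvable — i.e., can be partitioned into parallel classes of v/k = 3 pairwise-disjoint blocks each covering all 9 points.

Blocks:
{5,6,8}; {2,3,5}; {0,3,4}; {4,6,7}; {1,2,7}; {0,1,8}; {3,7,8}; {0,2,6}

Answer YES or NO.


v = 9, block size k = 3, number of blocks = 8.
For resolvability, blocks must partition into parallel classes of size v/k = 3.
Total blocks must therefore be a multiple of 3: 8 = 3·2 + 2 ⇒ not divisible ✗.
Resolvable? NO.

NO


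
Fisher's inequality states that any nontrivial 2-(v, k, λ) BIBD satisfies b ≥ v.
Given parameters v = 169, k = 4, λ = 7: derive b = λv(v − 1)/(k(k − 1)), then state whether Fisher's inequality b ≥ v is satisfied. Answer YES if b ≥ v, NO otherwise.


b = λv(v − 1)/(k(k − 1)) = 7·169·168/(4·3) = 198744/12 = 16562.
Compare with v = 169: b ≥ v, so Fisher's inequality holds.

YES


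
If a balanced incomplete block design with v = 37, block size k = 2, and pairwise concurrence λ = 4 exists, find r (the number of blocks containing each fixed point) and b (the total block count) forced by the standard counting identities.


Any 2-(v, k, λ) BIBD satisfies two necessary conditions:
  (i)  Each point sits in r blocks, and counting incidences through any fixed point gives r(k − 1) = λ(v − 1), so r = λ(v − 1)/(k − 1).
  (ii) Total incidences bk = vr, so b = vr/k.
Step 1: r = λ(v − 1)/(k − 1) = 4·(37 − 1)/(2 − 1) = 4·36/1 = 144/1 = 144.
Step 2: b = vr/k = 37·144/2 = 5328/2 = 2664.
Check integrality: r = 144 ∈ Z ✓, b = 2664 ∈ Z ✓.
(These identities are necessary conditions: they determine r and b for any design with these parameters, but do not by themselves prove that one exists.)

r = 144, b = 2664.


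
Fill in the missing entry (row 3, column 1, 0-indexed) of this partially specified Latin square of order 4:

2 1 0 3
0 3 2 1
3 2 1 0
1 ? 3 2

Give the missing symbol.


Row 3 contains symbols [1, 2, 3] — missing [0].
Column 1 contains symbols [1, 2, 3] — missing [0].
The missing symbol must appear in both missing sets; intersection = [0].
Therefore the hidden value is 0.

Missing value = 0.


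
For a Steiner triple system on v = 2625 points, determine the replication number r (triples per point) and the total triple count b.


An STS(v) is a 2-(v, 3, 1) BIBD: block size k = 3, λ = 1.
Replication: r(k − 1) = λ(v − 1) ⇒ r·2 = 2625 − 1 = 2624 ⇒ r = 1312.
Block count: b = v(v − 1)/6 = 2625·2624/6 = 6888000/6 = 1148000.
(Check via bk = vr: 1148000·3 = 3444000 = 2625·1312 = 3444000 ✓.)

r = 1312, b = 1148000.


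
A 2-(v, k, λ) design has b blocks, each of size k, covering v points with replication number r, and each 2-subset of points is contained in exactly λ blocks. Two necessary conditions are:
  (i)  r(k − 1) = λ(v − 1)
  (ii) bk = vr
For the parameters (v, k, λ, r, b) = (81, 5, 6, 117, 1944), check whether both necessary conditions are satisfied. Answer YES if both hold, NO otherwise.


Condition (i): r(k − 1) = 117·4 = 468; λ(v − 1) = 6·80 = 480. Match? NO.
Condition (ii): bk = 1944·5 = 9720; vr = 81·117 = 9477. Match? NO.
Both conditions hold? NO.

NO


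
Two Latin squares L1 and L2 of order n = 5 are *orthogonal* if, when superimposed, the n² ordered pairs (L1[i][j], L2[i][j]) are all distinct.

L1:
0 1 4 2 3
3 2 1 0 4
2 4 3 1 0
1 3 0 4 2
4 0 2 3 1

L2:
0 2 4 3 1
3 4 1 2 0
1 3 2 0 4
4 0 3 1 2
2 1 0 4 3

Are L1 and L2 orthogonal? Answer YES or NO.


Form the n² = 25 superimposed pairs (L1[i][j], L2[i][j]), row by row (rows and columns indexed from 0):
row 0: (0,0) (1,2) (4,4) (2,3) (3,1)
row 1: (3,3) (2,4) (1,1) (0,2) (4,0)
row 2: (2,1) (4,3) (3,2) (1,0) (0,4)
row 3: (1,4) (3,0) (0,3) (4,1) (2,2)
row 4: (4,2) (0,1) (2,0) (3,4) (1,3)
Orthogonality requires all 25 pairs distinct.
Check by first coordinate: for each symbol s of L1, list the L2 entries in the n cells where L1 = s; they must all differ.
  L1 = 0: L2 entries (in reading order) 0, 2, 4, 3, 1 — all 5 distinct ✓
  L1 = 1: L2 entries (in reading order) 2, 1, 0, 4, 3 — all 5 distinct ✓
  L1 = 2: L2 entries (in reading order) 3, 4, 1, 2, 0 — all 5 distinct ✓
  L1 = 3: L2 entries (in reading order) 1, 3, 2, 0, 4 — all 5 distinct ✓
  L1 = 4: L2 entries (in reading order) 4, 0, 3, 1, 2 — all 5 distinct ✓
Every symbol of L1 meets every symbol of L2 exactly once, so all 25 pairs are distinct (25 of 25).
Conclusion: YES.

YES


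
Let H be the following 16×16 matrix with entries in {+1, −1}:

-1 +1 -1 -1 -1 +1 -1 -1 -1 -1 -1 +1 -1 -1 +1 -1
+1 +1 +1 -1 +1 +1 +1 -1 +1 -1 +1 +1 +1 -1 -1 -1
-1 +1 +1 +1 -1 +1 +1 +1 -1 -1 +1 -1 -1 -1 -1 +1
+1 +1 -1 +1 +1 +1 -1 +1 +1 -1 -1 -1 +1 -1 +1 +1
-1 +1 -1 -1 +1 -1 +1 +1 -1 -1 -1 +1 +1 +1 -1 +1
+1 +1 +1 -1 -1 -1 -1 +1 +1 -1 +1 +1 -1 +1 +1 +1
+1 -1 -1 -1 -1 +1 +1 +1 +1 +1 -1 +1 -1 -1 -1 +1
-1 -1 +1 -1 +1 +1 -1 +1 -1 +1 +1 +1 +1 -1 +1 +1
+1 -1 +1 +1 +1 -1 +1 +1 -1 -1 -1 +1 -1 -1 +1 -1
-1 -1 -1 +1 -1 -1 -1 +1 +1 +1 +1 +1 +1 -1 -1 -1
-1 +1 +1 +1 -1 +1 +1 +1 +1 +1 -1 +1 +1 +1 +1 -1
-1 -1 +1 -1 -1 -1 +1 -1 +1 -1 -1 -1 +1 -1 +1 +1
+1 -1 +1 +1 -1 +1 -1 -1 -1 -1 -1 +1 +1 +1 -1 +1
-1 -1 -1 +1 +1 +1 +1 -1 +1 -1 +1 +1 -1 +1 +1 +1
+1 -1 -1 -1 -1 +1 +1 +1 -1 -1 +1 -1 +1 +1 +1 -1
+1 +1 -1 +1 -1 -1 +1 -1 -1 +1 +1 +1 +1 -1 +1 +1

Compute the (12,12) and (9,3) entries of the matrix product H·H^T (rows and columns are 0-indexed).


Row 3 of H: [1, 1, -1, 1, 1, 1, -1, 1, 1, -1, -1, -1, 1, -1, 1, 1].
Row 9 of H: [-1, -1, -1, 1, -1, -1, -1, 1, 1, 1, 1, 1, 1, -1, -1, -1].
Row 12 of H: [1, -1, 1, 1, -1, 1, -1, -1, -1, -1, -1, 1, 1, 1, -1, 1].
(H·H^T)[12][12] = Σ_j H[12][j]·H[12][j] = (1)² + (-1)² + (1)² + (1)² + (-1)² + (1)² + (-1)² + (-1)² + (-1)² + (-1)² + (-1)² + (1)² + (1)² + (1)² + (-1)² + (1)² = 1 + 1 + 1 + 1 + 1 + 1 + 1 + 1 + 1 + 1 + 1 + 1 + 1 + 1 + 1 + 1 = 16.
(H·H^T)[9][3] = Σ_j H[9][j]·H[3][j] = (-1)·(1) + (-1)·(1) + (-1)·(-1) + (1)·(1) + (-1)·(1) + (-1)·(1) + (-1)·(-1) + (1)·(1) + (1)·(1) + (1)·(-1) + (1)·(-1) + (1)·(-1) + (1)·(1) + (-1)·(-1) + (-1)·(1) + (-1)·(1) = -1 + -1 + 1 + 1 + -1 + -1 + 1 + 1 + 1 + -1 + -1 + -1 + 1 + 1 + -1 + -1 = -2.
Rows 9 and 3 are not orthogonal (dot product = -2 ≠ 0), so H is not a Hadamard matrix.

(12,12) entry = 16; (9,3) entry = -2.


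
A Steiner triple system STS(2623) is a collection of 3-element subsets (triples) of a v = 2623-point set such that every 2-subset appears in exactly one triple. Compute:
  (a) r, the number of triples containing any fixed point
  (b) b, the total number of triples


An STS(v) is a 2-(v, 3, 1) BIBD: block size k = 3, λ = 1.
Replication: r(k − 1) = λ(v − 1) ⇒ r·2 = 2623 − 1 = 2622 ⇒ r = 1311.
Block count: bk = vr ⇒ b·3 = 2623·1311 = 3438753 ⇒ b = 1146251.

r = 1311, b = 1146251.


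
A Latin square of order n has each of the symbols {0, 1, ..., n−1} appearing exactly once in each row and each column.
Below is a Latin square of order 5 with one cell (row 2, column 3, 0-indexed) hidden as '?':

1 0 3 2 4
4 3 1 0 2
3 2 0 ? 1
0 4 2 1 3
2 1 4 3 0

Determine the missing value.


Row 2 contains symbols [0, 1, 2, 3] — missing [4].
Column 3 contains symbols [0, 1, 2, 3] — missing [4].
The missing symbol must appear in both missing sets; intersection = [4].
Therefore the hidden value is 4.

Missing value = 4.


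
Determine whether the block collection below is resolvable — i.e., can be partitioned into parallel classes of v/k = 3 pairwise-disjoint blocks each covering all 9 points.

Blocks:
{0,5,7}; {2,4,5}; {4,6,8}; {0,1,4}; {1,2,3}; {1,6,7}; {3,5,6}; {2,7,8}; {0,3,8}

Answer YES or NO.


v = 9, block size k = 3, number of blocks = 9.
For resolvability, blocks must partition into parallel classes of size v/k = 3.
Total blocks must therefore be a multiple of 3: 9 = 3·3 + 0 ⇒ divisible ✓.
Greedy packing gives 3 candidate class(es). Each should be a full parallel class (size 3, covers all 9 points).
  Class 1 (3 blocks): {0,5,7}; {4,6,8}; {1,2,3}. Points covered: [0, 1, 2, 3, 4, 5, 6, 7, 8].
  Class 2 (3 blocks): {2,4,5}; {1,6,7}; {0,3,8}. Points covered: [0, 1, 2, 3, 4, 5, 6, 7, 8].
  Class 3 (3 blocks): {0,1,4}; {3,5,6}; {2,7,8}. Points covered: [0, 1, 2, 3, 4, 5, 6, 7, 8].
All classes full (size 3)? YES. All classes cover every point? YES.
Resolvable? YES.

YES


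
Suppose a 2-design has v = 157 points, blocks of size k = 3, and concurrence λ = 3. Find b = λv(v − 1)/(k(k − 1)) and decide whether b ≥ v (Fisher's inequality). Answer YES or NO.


r = λ(v − 1)/(k − 1) = 3·156/2 = 234.
b = vr/k = 157·234/3 = 12246.
Fisher's inequality: b ≥ v ⇔ 12246 ≥ 157? YES.

YES


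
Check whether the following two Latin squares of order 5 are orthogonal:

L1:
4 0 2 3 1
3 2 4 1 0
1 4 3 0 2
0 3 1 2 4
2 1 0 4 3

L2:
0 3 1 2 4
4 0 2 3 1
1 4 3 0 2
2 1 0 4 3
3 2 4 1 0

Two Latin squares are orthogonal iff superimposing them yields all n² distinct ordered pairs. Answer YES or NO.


Form the n² = 25 superimposed pairs (L1[i][j], L2[i][j]), row by row (rows and columns indexed from 0):
row 0: (4,0) (0,3) (2,1) (3,2) (1,4)
row 1: (3,4) (2,0) (4,2) (1,3) (0,1)
row 2: (1,1) (4,4) (3,3) (0,0) (2,2)
row 3: (0,2) (3,1) (1,0) (2,4) (4,3)
row 4: (2,3) (1,2) (0,4) (4,1) (3,0)
Orthogonality requires all 25 pairs distinct.
Check by first coordinate: for each symbol s of L1, list the L2 entries in the n cells where L1 = s; they must all differ.
  L1 = 0: L2 entries (in reading order) 3, 1, 0, 2, 4 — all 5 distinct ✓
  L1 = 1: L2 entries (in reading order) 4, 3, 1, 0, 2 — all 5 distinct ✓
  L1 = 2: L2 entries (in reading order) 1, 0, 2, 4, 3 — all 5 distinct ✓
  L1 = 3: L2 entries (in reading order) 2, 4, 3, 1, 0 — all 5 distinct ✓
  L1 = 4: L2 entries (in reading order) 0, 2, 4, 3, 1 — all 5 distinct ✓
Every symbol of L1 meets every symbol of L2 exactly once, so all 25 pairs are distinct (25 of 25).
Conclusion: YES.

YES


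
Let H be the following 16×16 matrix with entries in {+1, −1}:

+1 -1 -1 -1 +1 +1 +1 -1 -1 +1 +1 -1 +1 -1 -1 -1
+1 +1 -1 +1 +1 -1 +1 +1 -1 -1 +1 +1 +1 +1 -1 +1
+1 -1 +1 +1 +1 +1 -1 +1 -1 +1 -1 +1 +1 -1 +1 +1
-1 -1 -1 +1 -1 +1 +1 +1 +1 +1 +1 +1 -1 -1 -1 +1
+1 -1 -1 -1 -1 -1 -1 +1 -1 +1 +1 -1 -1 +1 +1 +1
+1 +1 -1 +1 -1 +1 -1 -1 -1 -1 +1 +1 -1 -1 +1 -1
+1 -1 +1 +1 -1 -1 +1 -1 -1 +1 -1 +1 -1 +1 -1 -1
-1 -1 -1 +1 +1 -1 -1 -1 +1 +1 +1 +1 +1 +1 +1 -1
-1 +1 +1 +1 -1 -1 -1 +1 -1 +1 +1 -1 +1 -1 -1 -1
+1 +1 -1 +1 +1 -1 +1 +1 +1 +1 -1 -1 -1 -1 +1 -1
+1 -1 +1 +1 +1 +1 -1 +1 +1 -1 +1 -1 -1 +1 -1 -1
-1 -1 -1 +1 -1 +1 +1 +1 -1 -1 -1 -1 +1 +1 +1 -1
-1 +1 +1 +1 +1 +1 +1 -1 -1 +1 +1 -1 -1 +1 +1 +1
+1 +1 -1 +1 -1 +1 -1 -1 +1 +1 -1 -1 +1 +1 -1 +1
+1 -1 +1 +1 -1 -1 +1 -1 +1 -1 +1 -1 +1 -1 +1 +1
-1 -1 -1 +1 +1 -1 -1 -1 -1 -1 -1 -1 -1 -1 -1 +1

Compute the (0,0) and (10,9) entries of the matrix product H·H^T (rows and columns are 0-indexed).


Row 0 of H: [1, -1, -1, -1, 1, 1, 1, -1, -1, 1, 1, -1, 1, -1, -1, -1].
Row 9 of H: [1, 1, -1, 1, 1, -1, 1, 1, 1, 1, -1, -1, -1, -1, 1, -1].
Row 10 of H: [1, -1, 1, 1, 1, 1, -1, 1, 1, -1, 1, -1, -1, 1, -1, -1].
(H·H^T)[0][0] = Σ_j H[0][j]·H[0][j] = (1)² + (-1)² + (-1)² + (-1)² + (1)² + (1)² + (1)² + (-1)² + (-1)² + (1)² + (1)² + (-1)² + (1)² + (-1)² + (-1)² + (-1)² = 1 + 1 + 1 + 1 + 1 + 1 + 1 + 1 + 1 + 1 + 1 + 1 + 1 + 1 + 1 + 1 = 16.
(H·H^T)[10][9] = Σ_j H[10][j]·H[9][j] = (1)·(1) + (-1)·(1) + (1)·(-1) + (1)·(1) + (1)·(1) + (1)·(-1) + (-1)·(1) + (1)·(1) + (1)·(1) + (-1)·(1) + (1)·(-1) + (-1)·(-1) + (-1)·(-1) + (1)·(-1) + (-1)·(1) + (-1)·(-1) = 1 + -1 + -1 + 1 + 1 + -1 + -1 + 1 + 1 + -1 + -1 + 1 + 1 + -1 + -1 + 1 = 0.
So rows 10 and 9 are orthogonal; the diagonal entry equals n = 16.

(0,0) entry = 16; (10,9) entry = 0.


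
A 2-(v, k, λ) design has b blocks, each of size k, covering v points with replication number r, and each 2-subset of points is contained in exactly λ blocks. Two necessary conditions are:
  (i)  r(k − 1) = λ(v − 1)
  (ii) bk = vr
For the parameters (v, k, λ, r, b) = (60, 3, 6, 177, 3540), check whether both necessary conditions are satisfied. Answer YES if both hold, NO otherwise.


Condition (i): r(k − 1) = 177·2 = 354; λ(v − 1) = 6·59 = 354. Match? YES.
Condition (ii): bk = 3540·3 = 10620; vr = 60·177 = 10620. Match? YES.
Both conditions hold? YES.

YES


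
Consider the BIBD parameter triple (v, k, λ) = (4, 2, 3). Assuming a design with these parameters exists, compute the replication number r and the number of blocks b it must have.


Any 2-(v, k, λ) BIBD satisfies two necessary conditions:
  (i)  Each point sits in r blocks, and counting incidences through any fixed point gives r(k − 1) = λ(v − 1), so r = λ(v − 1)/(k − 1).
  (ii) Total incidences bk = vr, so b = vr/k.
Step 1: r = λ(v − 1)/(k − 1) = 3·(4 − 1)/(2 − 1) = 3·3/1 = 9/1 = 9.
Step 2: b = vr/k = 4·9/2 = 36/2 = 18.
Check integrality: r = 9 ∈ Z ✓, b = 18 ∈ Z ✓.
(These identities are necessary conditions: they determine r and b for any design with these parameters, but do not by themselves prove that one exists.)

r = 9, b = 18.


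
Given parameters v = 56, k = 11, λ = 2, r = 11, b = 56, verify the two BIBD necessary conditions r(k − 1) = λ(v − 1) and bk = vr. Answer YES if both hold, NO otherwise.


Condition (i): r(k − 1) = 11·10 = 110; λ(v − 1) = 2·55 = 110. Match? YES.
Condition (ii): bk = 56·11 = 616; vr = 56·11 = 616. Match? YES.
Both conditions hold? YES.

YES


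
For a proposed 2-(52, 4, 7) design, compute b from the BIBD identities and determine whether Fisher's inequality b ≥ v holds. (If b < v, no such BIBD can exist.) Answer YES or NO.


b = λv(v − 1)/(k(k − 1)) = 7·52·51/(4·3) = 18564/12 = 1547.
Compare with v = 52: b ≥ v, so Fisher's inequality holds.

YES


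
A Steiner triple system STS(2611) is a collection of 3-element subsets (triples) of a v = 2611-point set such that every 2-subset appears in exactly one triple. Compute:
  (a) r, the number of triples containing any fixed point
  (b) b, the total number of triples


An STS(v) is a 2-(v, 3, 1) BIBD: block size k = 3, λ = 1.
Replication: r(k − 1) = λ(v − 1) ⇒ r·2 = 2611 − 1 = 2610 ⇒ r = 1305.
Block count: bk = vr ⇒ b·3 = 2611·1305 = 3407355 ⇒ b = 1135785.

r = 1305, b = 1135785.


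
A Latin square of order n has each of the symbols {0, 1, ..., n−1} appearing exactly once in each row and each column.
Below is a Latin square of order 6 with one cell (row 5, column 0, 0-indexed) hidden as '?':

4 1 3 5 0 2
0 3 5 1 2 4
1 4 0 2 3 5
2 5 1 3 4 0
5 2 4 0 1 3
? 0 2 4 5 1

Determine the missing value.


Row 5 contains symbols [0, 1, 2, 4, 5] — missing [3].
Column 0 contains symbols [0, 1, 2, 4, 5] — missing [3].
The missing symbol must appear in both missing sets; intersection = [3].
Therefore the hidden value is 3.

Missing value = 3.
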